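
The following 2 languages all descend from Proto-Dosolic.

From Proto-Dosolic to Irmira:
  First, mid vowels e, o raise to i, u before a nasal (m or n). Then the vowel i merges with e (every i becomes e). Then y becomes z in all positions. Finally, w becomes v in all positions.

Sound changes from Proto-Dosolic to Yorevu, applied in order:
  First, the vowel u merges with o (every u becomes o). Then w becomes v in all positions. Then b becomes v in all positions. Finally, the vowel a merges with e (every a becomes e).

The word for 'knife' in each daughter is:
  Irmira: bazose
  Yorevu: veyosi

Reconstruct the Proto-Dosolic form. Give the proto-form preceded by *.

Position 6: Irmira has e, Yorevu has i. Yorevu preserves i here (none of its changes turn any other segment into i), so the proto-segment is *i.
Position 3: Irmira has z, Yorevu has y. Yorevu preserves y here (none of its changes turn any other segment into y), so the proto-segment is *y.
Position 2: Irmira has a, Yorevu has e. Irmira preserves a here (none of its changes turn any other segment into a), so the proto-segment is *a.
This points to *bayosi. Verify forward in each daughter:
Irmira: start from *bayosi.
  rule 1: no change — bayosi
  rule 2 (vowel merger): bayosi → bayose
  rule 3 (unconditioned shift): bayose → bazose
  rule 4: no change — bazose
  ⇒ Irmira bazose
Yorevu: start from *bayosi.
  rule 1: no change — bayosi
  rule 2: no change — bayosi
  rule 3 (unconditioned shift): bayosi → vayosi
  rule 4 (vowel merger): vayosi → veyosi
  ⇒ Yorevu veyosi
Only *bayosi yields all of Irmira bazose, Yorevu veyosi.

*bayosi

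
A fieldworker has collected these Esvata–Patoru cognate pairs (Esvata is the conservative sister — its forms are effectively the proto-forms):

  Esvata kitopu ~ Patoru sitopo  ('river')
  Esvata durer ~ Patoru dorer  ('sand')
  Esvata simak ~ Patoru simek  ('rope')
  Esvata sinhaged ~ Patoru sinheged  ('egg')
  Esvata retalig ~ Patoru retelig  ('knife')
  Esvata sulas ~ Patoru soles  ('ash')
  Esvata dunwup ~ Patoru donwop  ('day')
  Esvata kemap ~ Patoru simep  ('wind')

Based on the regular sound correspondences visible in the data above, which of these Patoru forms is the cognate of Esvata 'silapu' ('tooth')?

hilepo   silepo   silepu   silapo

silepo

kemap ~ simep — Esvata a corresponds to Patoru e after a consonant, before a labial obstruent.
kitopu ~ sitopo — Esvata u corresponds to Patoru o word-finally.
Applying these to Esvata 'silapu':
  silapu → silepu   (a→e after a consonant, before a labial obstruent)
  silepu → silepo   (u→o word-finally)
So the Patoru cognate is 'silepo'.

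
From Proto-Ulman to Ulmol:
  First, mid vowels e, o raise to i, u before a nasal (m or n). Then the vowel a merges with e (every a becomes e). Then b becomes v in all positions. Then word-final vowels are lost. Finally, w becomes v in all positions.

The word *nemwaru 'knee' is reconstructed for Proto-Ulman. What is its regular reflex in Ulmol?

nimver

Ulmol: *nemwaru
  nemwaru → nimwaru   [pre-nasal raising]
  nimwaru → nimweru   [vowel merger]
  nimweru (rule 3 does not apply)
  nimweru → nimwer   [apocope]
  nimwer → nimver   [unconditioned shift]
  giving Ulmol nimver.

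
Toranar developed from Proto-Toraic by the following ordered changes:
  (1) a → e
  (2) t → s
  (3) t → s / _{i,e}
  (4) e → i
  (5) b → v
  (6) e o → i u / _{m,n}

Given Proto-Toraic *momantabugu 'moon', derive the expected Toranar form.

Toranar: start from *momantabugu.
  rule 1 (vowel merger): momantabugu → momentebugu
  rule 2 (unconditioned shift): momentebugu → momensebugu
  rule 3: no change — momensebugu
  rule 4 (vowel merger): momensebugu → mominsibugu
  rule 5 (unconditioned shift): mominsibugu → mominsivugu
  rule 6 (pre-nasal raising): mominsivugu → muminsivugu
  ⇒ Toranar muminsivugu

muminsivugu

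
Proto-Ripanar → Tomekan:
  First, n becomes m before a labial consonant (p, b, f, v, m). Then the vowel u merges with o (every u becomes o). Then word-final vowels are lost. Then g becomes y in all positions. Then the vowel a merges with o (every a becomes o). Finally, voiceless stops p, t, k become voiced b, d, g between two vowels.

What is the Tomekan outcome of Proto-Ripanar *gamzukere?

Tomekan: *gamzukere > gamzokere > gamzoker > yamzoker > yomzoker > yomzoger  (by vowel merger, apocope, unconditioned shift, vowel merger, intervocalic voicing)

yomzoger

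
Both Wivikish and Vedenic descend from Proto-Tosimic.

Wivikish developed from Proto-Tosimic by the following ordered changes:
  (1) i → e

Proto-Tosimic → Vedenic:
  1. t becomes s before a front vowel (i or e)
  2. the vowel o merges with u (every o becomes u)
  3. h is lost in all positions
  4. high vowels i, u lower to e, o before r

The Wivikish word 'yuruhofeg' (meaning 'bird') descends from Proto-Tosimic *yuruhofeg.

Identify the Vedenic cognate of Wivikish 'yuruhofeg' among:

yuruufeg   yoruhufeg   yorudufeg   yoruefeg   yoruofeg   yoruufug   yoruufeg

Vedenic: *yuruhofeg
  yuruhofeg (rule 1 does not apply)
  yuruhofeg → yuruhufeg   [vowel merger]
  yuruhufeg → yuruufeg   [h-loss]
  yuruufeg → yoruufeg   [pre-rhotic lowering]
  giving Vedenic yoruufeg.

yoruufeg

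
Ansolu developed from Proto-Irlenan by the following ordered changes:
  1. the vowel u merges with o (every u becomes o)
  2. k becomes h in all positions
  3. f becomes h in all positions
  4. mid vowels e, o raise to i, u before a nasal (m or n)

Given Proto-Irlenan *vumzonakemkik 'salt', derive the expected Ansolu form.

Ansolu: *vumzonakemkik > vomzonakemkik > vomzonahemhih > vumzunahimhih  (by vowel merger, unconditioned shift, pre-nasal raising)

vumzunahimhih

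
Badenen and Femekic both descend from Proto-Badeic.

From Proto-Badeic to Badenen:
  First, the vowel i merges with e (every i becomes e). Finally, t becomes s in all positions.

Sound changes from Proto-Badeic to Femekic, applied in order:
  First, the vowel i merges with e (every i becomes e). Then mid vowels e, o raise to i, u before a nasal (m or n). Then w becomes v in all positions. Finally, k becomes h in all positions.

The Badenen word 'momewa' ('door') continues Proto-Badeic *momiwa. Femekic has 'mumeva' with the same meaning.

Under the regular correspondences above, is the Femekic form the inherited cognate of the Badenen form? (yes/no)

Derive the expected Femekic reflex of *momiwa:
Femekic: *momiwa
  momiwa → momewa   [vowel merger]
  momewa → mumewa   [pre-nasal raising]
  mumewa → mumeva   [unconditioned shift]
  mumeva (rule 4 does not apply)
  giving Femekic mumeva.
Femekic 'mumeva' matches the regular reflex exactly, so the pair is cognate.

yes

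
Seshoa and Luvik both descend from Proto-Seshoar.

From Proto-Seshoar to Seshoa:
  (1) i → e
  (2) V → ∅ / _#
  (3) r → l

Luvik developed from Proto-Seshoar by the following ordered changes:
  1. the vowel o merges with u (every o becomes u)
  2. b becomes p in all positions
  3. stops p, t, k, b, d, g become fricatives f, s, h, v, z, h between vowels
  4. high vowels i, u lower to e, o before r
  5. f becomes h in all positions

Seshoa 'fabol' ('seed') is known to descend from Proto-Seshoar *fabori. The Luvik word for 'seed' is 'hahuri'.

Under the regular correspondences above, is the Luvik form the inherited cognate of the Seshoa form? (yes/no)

Derive the expected Luvik reflex of *fabori:
Luvik: *fabori > faburi > fapuri > fafuri > fafori > hahori  (by vowel merger, unconditioned shift, intervocalic lenition, pre-rhotic lowering, unconditioned shift)
The regular Luvik reflex would be 'hahori', but the attested form is 'hahuri'. The correspondence is irregular, so they are not cognates (the Luvik form has a different source).

no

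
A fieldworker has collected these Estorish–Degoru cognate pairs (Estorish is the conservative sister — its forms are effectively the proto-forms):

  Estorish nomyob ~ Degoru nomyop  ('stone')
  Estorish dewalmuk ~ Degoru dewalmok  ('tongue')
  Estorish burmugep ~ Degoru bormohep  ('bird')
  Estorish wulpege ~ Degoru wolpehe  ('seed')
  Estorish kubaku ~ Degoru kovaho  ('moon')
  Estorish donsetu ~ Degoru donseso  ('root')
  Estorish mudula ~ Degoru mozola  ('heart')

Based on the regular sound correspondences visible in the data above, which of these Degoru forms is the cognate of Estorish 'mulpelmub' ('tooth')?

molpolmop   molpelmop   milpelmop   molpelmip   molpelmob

dewalmuk ~ dewalmok, burmugep ~ bormohep — Estorish u corresponds to Degoru o after a consonant, before a consonant other than r, m, n, p, b, f, v.
kubaku ~ kovaho — Estorish u corresponds to Degoru o after a consonant, before a labial obstruent.
nomyob ~ nomyop — Estorish b corresponds to Degoru p word-finally.
Applying these to Estorish 'mulpelmub':
  mulpelmub → molpelmub   (u→o after a consonant, before a consonant other than r, m, n, p, b, f, v)
  molpelmub → molpelmob   (u→o after a consonant, before a labial obstruent)
  molpelmob → molpelmop   (b→p word-finally)
So the Degoru cognate is 'molpelmop'.

molpelmop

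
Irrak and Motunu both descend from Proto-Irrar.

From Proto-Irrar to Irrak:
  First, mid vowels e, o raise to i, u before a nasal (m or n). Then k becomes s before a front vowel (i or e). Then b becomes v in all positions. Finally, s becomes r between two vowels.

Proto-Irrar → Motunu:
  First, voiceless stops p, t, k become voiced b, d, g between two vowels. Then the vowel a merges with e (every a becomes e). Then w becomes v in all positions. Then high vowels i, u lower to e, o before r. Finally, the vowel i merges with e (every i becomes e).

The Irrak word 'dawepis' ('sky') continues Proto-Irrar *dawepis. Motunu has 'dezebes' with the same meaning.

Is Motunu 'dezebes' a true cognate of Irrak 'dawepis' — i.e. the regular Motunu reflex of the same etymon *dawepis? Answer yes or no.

Derive the expected Motunu reflex of *dawepis:
Motunu: *dawepis > dawebis > dewebis > devebis > devebes  (by intervocalic voicing, vowel merger, unconditioned shift, vowel merger)
The regular Motunu reflex would be 'devebes', but the attested form is 'dezebes'. The correspondence is irregular, so they are not cognates (the Motunu form has a different source).

no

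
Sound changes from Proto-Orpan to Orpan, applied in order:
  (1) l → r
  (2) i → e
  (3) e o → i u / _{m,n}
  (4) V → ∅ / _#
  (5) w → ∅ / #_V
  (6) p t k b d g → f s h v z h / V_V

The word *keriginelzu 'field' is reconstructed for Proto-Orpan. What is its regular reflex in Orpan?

Orpan: start from *keriginelzu.
  rule 1 (unconditioned shift): keriginelzu → keriginerzu
  rule 2 (vowel merger): keriginerzu → keregenerzu
  rule 3 (pre-nasal raising): keregenerzu → kereginerzu
  rule 4 (apocope): kereginerzu → kereginerz
  rule 5: no change — kereginerz
  rule 6 (intervocalic lenition): kereginerz → kerehinerz
  ⇒ Orpan kerehinerz

kerehinerz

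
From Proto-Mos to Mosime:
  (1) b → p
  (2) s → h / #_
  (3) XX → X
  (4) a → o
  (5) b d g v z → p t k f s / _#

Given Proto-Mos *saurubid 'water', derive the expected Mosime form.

Mosime: *saurubid
  saurubid → saurupid   [unconditioned shift]
  saurupid → haurupid   [debuccalisation]
  haurupid (rule 3 does not apply)
  haurupid → hourupid   [vowel merger]
  hourupid → hourupit   [final devoicing]
  giving Mosime hourupit.

hourupit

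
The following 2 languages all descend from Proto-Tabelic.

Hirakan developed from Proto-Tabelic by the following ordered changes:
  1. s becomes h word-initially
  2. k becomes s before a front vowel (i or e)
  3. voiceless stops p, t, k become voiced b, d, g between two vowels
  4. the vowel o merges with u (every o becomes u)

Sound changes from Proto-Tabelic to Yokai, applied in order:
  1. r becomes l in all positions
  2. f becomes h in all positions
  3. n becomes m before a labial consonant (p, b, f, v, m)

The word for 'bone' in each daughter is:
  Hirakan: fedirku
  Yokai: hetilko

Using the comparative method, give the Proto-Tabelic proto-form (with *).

Position 5: Hirakan has r, Yokai has l. Hirakan preserves r here (none of its changes turn any other segment into r), so the proto-segment is *r.
Position 7: Hirakan has u, Yokai has o. Yokai preserves o here (none of its changes turn any other segment into o), so the proto-segment is *o.
Position 1: Hirakan has f, Yokai has h. Hirakan preserves f here (none of its changes turn any other segment into f), so the proto-segment is *f.
Continuing position by position gives *fetirko; check it forward:
Hirakan: start from *fetirko.
  rule 1: no change — fetirko
  rule 2: no change — fetirko
  rule 3 (intervocalic voicing): fetirko → fedirko
  rule 4 (vowel merger): fedirko → fedirku
  ⇒ Hirakan fedirku
Yokai: *fetirko > fetilko > hetilko  (by unconditioned shift, unconditioned shift)
No other proto-form is consistent with every reflex, so the reconstruction is *fetirko.

*fetirko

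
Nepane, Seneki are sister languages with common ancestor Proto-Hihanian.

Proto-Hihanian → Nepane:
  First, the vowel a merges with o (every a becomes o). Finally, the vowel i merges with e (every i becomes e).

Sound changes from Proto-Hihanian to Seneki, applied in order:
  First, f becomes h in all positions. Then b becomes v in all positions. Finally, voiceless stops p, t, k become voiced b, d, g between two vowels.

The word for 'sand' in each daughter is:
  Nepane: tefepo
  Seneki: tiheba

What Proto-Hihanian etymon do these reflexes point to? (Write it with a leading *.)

*tifepa

Position 3: Nepane has f, Seneki has h. Nepane preserves f here (none of its changes turn any other segment into f), so the proto-segment is *f.
Position 6: Nepane has o, Seneki has a. Seneki preserves a here (none of its changes turn any other segment into a), so the proto-segment is *a.
Position 5: Nepane has p, Seneki has b. Nepane preserves p here (none of its changes turn any other segment into p), so the proto-segment is *p.
Verify the candidate proto-form against each daughter:
Nepane: *tifepa > tifepo > tefepo  (by vowel merger, vowel merger)
Seneki: *tifepa
  tifepa → tihepa   [unconditioned shift]
  tihepa (rule 2 does not apply)
  tihepa → tiheba   [intervocalic voicing]
  giving Seneki tiheba.
Only *tifepa yields all of Nepane tefepo, Seneki tiheba.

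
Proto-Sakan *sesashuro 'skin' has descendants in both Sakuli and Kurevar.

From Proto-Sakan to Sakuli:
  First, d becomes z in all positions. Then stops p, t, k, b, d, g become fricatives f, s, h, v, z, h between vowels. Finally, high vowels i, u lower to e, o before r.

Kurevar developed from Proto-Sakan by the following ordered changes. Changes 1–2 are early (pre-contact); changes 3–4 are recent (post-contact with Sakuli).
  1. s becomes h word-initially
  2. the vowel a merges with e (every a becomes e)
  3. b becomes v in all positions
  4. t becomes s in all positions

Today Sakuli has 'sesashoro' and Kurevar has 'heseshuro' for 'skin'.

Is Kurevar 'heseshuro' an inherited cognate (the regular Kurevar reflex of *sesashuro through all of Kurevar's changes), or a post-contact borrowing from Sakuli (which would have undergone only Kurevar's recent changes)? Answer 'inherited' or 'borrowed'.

inherited

If inherited, *sesashuro would pass through all of Kurevar's changes:
Kurevar: *sesashuro
  sesashuro → hesashuro   [debuccalisation]
  hesashuro → heseshuro   [vowel merger]
  heseshuro (rule 3 does not apply)
  heseshuro (rule 4 does not apply)
  giving Kurevar heseshuro.
If borrowed from Sakuli 'sesashoro' after the early changes, it would undergo only the recent ones:
  rule 3 (unconditioned shift): no change (sesashoro)
  rule 4 (unconditioned shift): no change (sesashoro)
  ⇒ as a loan: sesashoro
Kurevar 'heseshuro' matches the inherited outcome exactly, so it is an inherited cognate, not a loan.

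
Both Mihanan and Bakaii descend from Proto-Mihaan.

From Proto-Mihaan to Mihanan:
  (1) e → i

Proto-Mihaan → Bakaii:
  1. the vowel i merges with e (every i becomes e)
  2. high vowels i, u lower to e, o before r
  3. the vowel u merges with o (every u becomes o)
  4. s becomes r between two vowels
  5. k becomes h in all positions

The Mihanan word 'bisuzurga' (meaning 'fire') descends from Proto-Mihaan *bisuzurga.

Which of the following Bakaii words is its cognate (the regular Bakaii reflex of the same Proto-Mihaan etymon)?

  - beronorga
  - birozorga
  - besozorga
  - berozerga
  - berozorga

Bakaii: *bisuzurga
  bisuzurga → besuzurga   [vowel merger]
  besuzurga → besuzorga   [pre-rhotic lowering]
  besuzorga → besozorga   [vowel merger]
  besozorga → berozorga   [rhotacism]
  berozorga (rule 5 does not apply)
  giving Bakaii berozorga.
The other candidates each miss or misapply at least one Bakaii change.

berozorga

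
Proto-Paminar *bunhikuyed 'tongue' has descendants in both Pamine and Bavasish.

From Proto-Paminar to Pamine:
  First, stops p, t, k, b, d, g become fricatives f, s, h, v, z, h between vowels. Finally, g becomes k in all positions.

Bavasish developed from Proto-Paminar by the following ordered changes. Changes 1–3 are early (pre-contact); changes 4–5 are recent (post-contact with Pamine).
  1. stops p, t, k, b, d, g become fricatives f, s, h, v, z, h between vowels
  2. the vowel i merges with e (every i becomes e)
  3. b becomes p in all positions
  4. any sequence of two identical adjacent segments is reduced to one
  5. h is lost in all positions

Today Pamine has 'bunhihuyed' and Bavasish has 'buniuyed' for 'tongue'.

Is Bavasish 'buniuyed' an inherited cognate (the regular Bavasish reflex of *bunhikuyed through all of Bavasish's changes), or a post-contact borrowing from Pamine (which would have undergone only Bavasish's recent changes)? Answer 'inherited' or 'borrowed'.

If inherited, *bunhikuyed would pass through all of Bavasish's changes:
Bavasish: start from *bunhikuyed.
  rule 1 (intervocalic lenition): bunhikuyed → bunhihuyed
  rule 2 (vowel merger): bunhihuyed → bunhehuyed
  rule 3 (unconditioned shift): bunhehuyed → punhehuyed
  rule 4: no change — punhehuyed
  rule 5 (h-loss): punhehuyed → puneuyed
  ⇒ Bavasish puneuyed
If borrowed from Pamine 'bunhihuyed' after the early changes, it would undergo only the recent ones:
  rule 4 (degemination): no change (bunhihuyed)
  rule 5 (h-loss): bunhihuyed → buniuyed
  ⇒ as a loan: buniuyed
Bavasish 'buniuyed' matches the loan outcome 'buniuyed', not the inherited 'puneuyed' — it skipped the early Bavasish changes, so it was borrowed from Pamine.

borrowed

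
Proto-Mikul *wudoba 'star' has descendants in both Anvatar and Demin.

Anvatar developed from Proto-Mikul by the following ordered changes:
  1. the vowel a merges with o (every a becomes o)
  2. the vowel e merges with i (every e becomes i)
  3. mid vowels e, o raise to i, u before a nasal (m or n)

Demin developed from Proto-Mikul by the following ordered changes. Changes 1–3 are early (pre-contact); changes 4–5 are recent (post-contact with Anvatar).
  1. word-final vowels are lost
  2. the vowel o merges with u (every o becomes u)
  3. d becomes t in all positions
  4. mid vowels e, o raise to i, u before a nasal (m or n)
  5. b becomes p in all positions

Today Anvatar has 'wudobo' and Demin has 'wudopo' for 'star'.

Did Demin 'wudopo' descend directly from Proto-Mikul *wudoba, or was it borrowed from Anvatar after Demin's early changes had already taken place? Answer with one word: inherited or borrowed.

borrowed

If inherited, *wudoba would pass through all of Demin's changes:
Demin: *wudoba > wudob > wudub > wutub > wutup  (by apocope, vowel merger, unconditioned shift, unconditioned shift)
If borrowed from Anvatar 'wudobo' after the early changes, it would undergo only the recent ones:
  rule 4 (pre-nasal raising): no change (wudobo)
  rule 5 (unconditioned shift): wudobo → wudopo
  ⇒ as a loan: wudopo
Demin 'wudopo' matches the loan outcome 'wudopo', not the inherited 'wutup' — it skipped the early Demin changes, so it was borrowed from Anvatar.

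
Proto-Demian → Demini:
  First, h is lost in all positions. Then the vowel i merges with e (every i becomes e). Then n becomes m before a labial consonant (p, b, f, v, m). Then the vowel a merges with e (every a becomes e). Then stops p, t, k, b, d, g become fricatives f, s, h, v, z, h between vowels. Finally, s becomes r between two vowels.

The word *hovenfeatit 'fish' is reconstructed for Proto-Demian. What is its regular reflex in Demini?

Demini: *hovenfeatit
  hovenfeatit → ovenfeatit   [h-loss]
  ovenfeatit → ovenfeatet   [vowel merger]
  ovenfeatet → ovemfeatet   [nasal place assimilation]
  ovemfeatet → ovemfeetet   [vowel merger]
  ovemfeetet → ovemfeeset   [intervocalic lenition]
  ovemfeeset → ovemfeeret   [rhotacism]
  giving Demini ovemfeeret.

ovemfeeret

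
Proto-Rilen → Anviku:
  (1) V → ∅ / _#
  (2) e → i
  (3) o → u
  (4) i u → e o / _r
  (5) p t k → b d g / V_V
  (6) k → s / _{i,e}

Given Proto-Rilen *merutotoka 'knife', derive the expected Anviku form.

merududuk

Anviku: start from *merutotoka.
  rule 1 (apocope): merutotoka → merutotok
  rule 2 (vowel merger): merutotok → mirutotok
  rule 3 (vowel merger): mirutotok → mirututuk
  rule 4 (pre-rhotic lowering): mirututuk → merututuk
  rule 5 (intervocalic voicing): merututuk → merududuk
  rule 6: no change — merududuk
  ⇒ Anviku merududuk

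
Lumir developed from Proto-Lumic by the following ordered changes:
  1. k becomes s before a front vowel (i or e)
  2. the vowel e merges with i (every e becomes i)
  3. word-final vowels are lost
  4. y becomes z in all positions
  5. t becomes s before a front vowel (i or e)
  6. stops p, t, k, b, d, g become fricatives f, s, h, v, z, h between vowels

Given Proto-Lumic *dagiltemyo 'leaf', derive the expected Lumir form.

Lumir: *dagiltemyo > dagiltimyo > dagiltimy > dagiltimz > dagilsimz > dahilsimz  (by vowel merger, apocope, unconditioned shift, palatalisation, intervocalic lenition)

dahilsimz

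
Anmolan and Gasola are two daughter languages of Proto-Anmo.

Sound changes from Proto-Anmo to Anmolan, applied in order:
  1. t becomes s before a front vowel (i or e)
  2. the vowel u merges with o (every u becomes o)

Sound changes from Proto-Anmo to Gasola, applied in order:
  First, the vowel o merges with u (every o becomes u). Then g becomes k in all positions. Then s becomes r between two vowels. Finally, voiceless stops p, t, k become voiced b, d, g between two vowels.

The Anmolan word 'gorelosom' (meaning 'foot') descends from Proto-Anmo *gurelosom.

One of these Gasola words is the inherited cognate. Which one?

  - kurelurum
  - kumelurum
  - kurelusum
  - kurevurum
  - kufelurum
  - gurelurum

Gasola: start from *gurelosom.
  rule 1 (vowel merger): gurelosom → gurelusum
  rule 2 (unconditioned shift): gurelusum → kurelusum
  rule 3 (rhotacism): kurelusum → kurelurum
  rule 4: no change — kurelurum
  ⇒ Gasola kurelurum
The other candidates each miss or misapply at least one Gasola change.

kurelurum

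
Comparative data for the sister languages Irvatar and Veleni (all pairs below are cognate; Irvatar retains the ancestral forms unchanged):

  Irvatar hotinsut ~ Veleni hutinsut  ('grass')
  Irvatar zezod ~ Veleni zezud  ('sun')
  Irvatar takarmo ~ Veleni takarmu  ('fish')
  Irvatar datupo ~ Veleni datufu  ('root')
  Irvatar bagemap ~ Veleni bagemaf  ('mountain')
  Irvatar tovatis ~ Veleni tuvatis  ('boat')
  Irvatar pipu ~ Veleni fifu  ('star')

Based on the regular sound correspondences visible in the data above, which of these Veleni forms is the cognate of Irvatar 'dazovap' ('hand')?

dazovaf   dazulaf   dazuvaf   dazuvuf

dazuvaf

tovatis ~ tuvatis — Irvatar o corresponds to Veleni u after a consonant, before a labial obstruent.
bagemap ~ bagemaf — Irvatar p corresponds to Veleni f word-finally.
Applying these to Irvatar 'dazovap':
  dazovap → dazuvap   (o→u after a consonant, before a labial obstruent)
  dazuvap → dazuvaf   (p→f word-finally)
So the Veleni cognate is 'dazuvaf'.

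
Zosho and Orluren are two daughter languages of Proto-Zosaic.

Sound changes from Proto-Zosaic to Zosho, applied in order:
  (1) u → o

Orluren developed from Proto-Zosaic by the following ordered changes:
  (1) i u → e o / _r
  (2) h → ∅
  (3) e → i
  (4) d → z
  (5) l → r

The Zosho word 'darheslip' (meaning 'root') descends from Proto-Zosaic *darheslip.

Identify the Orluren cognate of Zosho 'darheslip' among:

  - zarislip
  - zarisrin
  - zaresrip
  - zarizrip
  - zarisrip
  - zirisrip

Orluren: start from *darheslip.
  rule 1: no change — darheslip
  rule 2 (h-loss): darheslip → dareslip
  rule 3 (vowel merger): dareslip → darislip
  rule 4 (unconditioned shift): darislip → zarislip
  rule 5 (unconditioned shift): zarislip → zarisrip
  ⇒ Orluren zarisrip

zarisrip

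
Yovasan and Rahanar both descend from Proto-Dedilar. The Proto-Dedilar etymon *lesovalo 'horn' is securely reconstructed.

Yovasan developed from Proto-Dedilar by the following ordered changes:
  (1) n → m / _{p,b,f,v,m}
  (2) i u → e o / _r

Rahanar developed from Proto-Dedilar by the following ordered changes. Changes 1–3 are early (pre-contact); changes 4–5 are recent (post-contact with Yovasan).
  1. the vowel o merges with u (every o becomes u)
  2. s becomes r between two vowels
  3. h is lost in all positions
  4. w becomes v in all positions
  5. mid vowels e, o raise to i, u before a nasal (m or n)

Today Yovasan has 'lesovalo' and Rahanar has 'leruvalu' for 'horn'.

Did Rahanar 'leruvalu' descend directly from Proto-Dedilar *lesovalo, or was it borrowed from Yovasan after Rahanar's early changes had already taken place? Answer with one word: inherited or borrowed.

inherited

If inherited, *lesovalo would pass through all of Rahanar's changes:
Rahanar: *lesovalo > lesuvalu > leruvalu  (by vowel merger, rhotacism)
If borrowed from Yovasan 'lesovalo' after the early changes, it would undergo only the recent ones:
  rule 4 (unconditioned shift): no change (lesovalo)
  rule 5 (pre-nasal raising): no change (lesovalo)
  ⇒ as a loan: lesovalo
Rahanar 'leruvalu' matches the inherited outcome exactly, so it is an inherited cognate, not a loan.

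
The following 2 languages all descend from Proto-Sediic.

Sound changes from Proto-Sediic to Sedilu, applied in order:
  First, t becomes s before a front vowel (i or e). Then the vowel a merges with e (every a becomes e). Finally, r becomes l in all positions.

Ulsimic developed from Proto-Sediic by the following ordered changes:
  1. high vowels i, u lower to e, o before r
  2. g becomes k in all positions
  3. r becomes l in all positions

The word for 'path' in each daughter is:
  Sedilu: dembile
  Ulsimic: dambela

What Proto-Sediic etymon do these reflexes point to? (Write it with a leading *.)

Position 2: Sedilu has e, Ulsimic has a. Ulsimic preserves a here (none of its changes turn any other segment into a), so the proto-segment is *a.
Position 7: Sedilu has e, Ulsimic has a. Ulsimic preserves a here (none of its changes turn any other segment into a), so the proto-segment is *a.
This points to *dambira. Verify forward in each daughter:
Sedilu: start from *dambira.
  rule 1: no change — dambira
  rule 2 (vowel merger): dambira → dembire
  rule 3 (unconditioned shift): dembire → dembile
  ⇒ Sedilu dembile
Ulsimic: *dambira > dambera > dambela  (by pre-rhotic lowering, unconditioned shift)
Only *dambira yields all of Sedilu dembile, Ulsimic dambela.

*dambira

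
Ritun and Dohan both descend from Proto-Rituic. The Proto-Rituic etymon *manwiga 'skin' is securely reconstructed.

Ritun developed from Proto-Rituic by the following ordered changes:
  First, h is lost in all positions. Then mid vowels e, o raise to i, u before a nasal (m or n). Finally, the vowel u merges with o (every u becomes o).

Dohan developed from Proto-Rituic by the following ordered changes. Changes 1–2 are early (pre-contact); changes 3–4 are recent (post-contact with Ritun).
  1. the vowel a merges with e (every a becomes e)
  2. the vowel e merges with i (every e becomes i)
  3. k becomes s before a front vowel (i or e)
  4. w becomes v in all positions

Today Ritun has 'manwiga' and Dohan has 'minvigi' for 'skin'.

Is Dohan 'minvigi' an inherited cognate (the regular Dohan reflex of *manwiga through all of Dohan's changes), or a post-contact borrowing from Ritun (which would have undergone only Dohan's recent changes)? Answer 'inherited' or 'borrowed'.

inherited

If inherited, *manwiga would pass through all of Dohan's changes:
Dohan: *manwiga > menwige > minwigi > minvigi  (by vowel merger, vowel merger, unconditioned shift)
If borrowed from Ritun 'manwiga' after the early changes, it would undergo only the recent ones:
  rule 3 (palatalisation): no change (manwiga)
  rule 4 (unconditioned shift): manwiga → manviga
  ⇒ as a loan: manviga
Dohan 'minvigi' matches the inherited outcome exactly, so it is an inherited cognate, not a loan.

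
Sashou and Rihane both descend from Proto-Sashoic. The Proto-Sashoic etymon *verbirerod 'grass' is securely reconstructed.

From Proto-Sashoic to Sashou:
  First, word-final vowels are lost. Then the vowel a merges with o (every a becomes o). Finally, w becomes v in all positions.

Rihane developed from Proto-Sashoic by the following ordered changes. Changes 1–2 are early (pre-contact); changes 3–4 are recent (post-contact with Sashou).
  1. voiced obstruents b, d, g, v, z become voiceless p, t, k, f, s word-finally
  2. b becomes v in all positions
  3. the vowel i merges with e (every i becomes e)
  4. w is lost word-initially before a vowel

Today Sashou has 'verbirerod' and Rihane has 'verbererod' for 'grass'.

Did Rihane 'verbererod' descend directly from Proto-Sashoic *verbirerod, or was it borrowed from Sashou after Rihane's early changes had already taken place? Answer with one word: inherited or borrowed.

borrowed

If inherited, *verbirerod would pass through all of Rihane's changes:
Rihane: *verbirerod
  verbirerod → verbirerot   [final devoicing]
  verbirerot → vervirerot   [unconditioned shift]
  vervirerot → ververerot   [vowel merger]
  ververerot (rule 4 does not apply)
  giving Rihane ververerot.
If borrowed from Sashou 'verbirerod' after the early changes, it would undergo only the recent ones:
  rule 3 (vowel merger): verbirerod → verbererod
  rule 4 (glide loss): no change (verbererod)
  ⇒ as a loan: verbererod
Rihane 'verbererod' matches the loan outcome 'verbererod', not the inherited 'ververerot' — it skipped the early Rihane changes, so it was borrowed from Sashou.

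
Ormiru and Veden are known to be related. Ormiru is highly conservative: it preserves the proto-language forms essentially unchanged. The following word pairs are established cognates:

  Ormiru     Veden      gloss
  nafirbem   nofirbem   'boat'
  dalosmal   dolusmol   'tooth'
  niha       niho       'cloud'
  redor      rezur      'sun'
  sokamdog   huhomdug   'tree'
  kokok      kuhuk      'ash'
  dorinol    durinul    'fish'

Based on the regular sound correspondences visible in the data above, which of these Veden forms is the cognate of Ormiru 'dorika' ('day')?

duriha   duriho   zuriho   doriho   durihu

redor ~ rezur, dorinol ~ durinul — Ormiru o corresponds to Veden u after a consonant, before r.
sokamdog ~ huhomdug — Ormiru k corresponds to Veden h between vowels (before a back vowel).
niha ~ niho — Ormiru a corresponds to Veden o word-finally.
Applying these to Ormiru 'dorika':
  dorika → durika   (o→u after a consonant, before r)
  durika → duriha   (k→h between vowels (before a back vowel))
  duriha → duriho   (a→o word-finally)
So the Veden cognate is 'duriho'.

duriho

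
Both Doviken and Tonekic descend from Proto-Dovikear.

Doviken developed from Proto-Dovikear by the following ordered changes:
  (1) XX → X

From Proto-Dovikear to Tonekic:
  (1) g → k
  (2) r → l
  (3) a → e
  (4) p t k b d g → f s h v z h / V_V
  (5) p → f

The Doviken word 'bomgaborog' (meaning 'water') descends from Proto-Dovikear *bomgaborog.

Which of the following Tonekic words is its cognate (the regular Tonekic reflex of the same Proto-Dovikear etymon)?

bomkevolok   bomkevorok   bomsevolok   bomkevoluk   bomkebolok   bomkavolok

bomkevolok

Tonekic: *bomgaborog
  bomgaborog → bomkaborok   [unconditioned shift]
  bomkaborok → bomkabolok   [unconditioned shift]
  bomkabolok → bomkebolok   [vowel merger]
  bomkebolok → bomkevolok   [intervocalic lenition]
  bomkevolok (rule 5 does not apply)
  giving Tonekic bomkevolok.
Among the options, 'bomkevolok' alone shows every Tonekic change applied in order.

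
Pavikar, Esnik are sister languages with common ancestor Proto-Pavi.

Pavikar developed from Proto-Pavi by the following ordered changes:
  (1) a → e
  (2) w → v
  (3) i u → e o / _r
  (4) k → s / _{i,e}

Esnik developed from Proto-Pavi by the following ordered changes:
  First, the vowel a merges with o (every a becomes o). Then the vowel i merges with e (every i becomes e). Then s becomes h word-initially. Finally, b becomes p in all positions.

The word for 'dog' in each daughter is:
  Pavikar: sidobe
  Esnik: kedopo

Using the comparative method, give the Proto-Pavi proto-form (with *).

Position 5: Pavikar has b, Esnik has p. Pavikar preserves b here (none of its changes turn any other segment into b), so the proto-segment is *b.
Position 1: Pavikar has s, Esnik has k. Esnik preserves k here (none of its changes turn any other segment into k), so the proto-segment is *k.
Position 2: Pavikar has i, Esnik has e. Pavikar preserves i here (none of its changes turn any other segment into i), so the proto-segment is *i.
Verify the candidate proto-form against each daughter:
Pavikar: *kidoba > kidobe > sidobe  (by vowel merger, palatalisation)
Esnik: *kidoba > kidobo > kedobo > kedopo  (by vowel merger, vowel merger, unconditioned shift)
Only *kidoba yields all of Pavikar sidobe, Esnik kedopo.

*kidoba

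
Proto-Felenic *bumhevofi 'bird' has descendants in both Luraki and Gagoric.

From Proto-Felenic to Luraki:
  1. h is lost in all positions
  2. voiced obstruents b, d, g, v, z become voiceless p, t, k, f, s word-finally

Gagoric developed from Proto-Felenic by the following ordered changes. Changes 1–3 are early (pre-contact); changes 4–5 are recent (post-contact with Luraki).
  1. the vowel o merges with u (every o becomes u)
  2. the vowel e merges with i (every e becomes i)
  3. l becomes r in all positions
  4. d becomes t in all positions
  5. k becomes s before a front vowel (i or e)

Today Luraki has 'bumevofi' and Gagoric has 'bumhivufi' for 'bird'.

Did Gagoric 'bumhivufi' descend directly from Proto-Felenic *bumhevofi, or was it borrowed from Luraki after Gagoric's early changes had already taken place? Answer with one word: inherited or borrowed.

inherited

If inherited, *bumhevofi would pass through all of Gagoric's changes:
Gagoric: start from *bumhevofi.
  rule 1 (vowel merger): bumhevofi → bumhevufi
  rule 2 (vowel merger): bumhevufi → bumhivufi
  rule 3: no change — bumhivufi
  rule 4: no change — bumhivufi
  rule 5: no change — bumhivufi
  ⇒ Gagoric bumhivufi
If borrowed from Luraki 'bumevofi' after the early changes, it would undergo only the recent ones:
  rule 4 (unconditioned shift): no change (bumevofi)
  rule 5 (palatalisation): no change (bumevofi)
  ⇒ as a loan: bumevofi
Gagoric 'bumhivufi' matches the inherited outcome exactly, so it is an inherited cognate, not a loan.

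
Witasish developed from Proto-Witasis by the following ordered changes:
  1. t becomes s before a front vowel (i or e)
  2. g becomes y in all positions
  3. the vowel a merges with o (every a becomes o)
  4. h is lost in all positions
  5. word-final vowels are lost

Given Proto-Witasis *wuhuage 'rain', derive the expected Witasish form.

Witasish: *wuhuage > wuhuaye > wuhuoye > wuuoye > wuuoy  (by unconditioned shift, vowel merger, h-loss, apocope)

wuuoy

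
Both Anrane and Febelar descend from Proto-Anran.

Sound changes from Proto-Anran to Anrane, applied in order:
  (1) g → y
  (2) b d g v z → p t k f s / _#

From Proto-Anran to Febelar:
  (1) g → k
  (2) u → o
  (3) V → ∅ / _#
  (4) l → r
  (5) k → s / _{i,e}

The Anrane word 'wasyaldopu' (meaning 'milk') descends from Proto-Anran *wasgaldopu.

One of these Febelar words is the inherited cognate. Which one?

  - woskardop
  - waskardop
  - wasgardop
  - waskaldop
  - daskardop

Febelar: *wasgaldopu > waskaldopu > waskaldopo > waskaldop > waskardop  (by unconditioned shift, vowel merger, apocope, unconditioned shift)
The other candidates each miss or misapply at least one Febelar change.

waskardop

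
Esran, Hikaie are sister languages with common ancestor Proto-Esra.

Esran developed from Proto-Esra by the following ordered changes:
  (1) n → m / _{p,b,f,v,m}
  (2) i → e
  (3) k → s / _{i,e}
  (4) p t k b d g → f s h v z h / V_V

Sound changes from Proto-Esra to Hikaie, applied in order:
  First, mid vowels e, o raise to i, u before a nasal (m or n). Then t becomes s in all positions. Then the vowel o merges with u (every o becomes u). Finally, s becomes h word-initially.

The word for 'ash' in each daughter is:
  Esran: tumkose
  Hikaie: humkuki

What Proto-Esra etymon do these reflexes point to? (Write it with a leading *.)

*tumkoki

Position 6: Esran has s, Hikaie has k. Hikaie preserves k here (none of its changes turn any other segment into k), so the proto-segment is *k.
Position 7: Esran has e, Hikaie has i. Taking the neighbouring segments as reconstructed: Esran e could go back to *e or *i; Hikaie i can only go back to *i — the one source consistent with every daughter is *i.
Position 1: Esran has t, Hikaie has h. Esran preserves t here (none of its changes turn any other segment into t), so the proto-segment is *t.
Continuing position by position gives *tumkoki; check it forward:
Esran: start from *tumkoki.
  rule 1: no change — tumkoki
  rule 2 (vowel merger): tumkoki → tumkoke
  rule 3 (palatalisation): tumkoke → tumkose
  rule 4: no change — tumkose
  ⇒ Esran tumkose
Hikaie: start from *tumkoki.
  rule 1: no change — tumkoki
  rule 2 (unconditioned shift): tumkoki → sumkoki
  rule 3 (vowel merger): sumkoki → sumkuki
  rule 4 (debuccalisation): sumkuki → humkuki
  ⇒ Hikaie humkuki
No other proto-form is consistent with every reflex, so the reconstruction is *tumkoki.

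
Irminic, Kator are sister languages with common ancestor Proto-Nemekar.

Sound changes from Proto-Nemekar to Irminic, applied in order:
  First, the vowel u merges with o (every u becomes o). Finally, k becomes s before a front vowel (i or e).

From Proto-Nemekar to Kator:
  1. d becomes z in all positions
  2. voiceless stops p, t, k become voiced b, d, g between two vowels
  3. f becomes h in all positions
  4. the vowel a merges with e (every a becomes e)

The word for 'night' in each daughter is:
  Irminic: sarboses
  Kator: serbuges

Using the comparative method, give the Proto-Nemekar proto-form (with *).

Position 6: Irminic has s, Kator has g. Taking the neighbouring segments as reconstructed: Irminic s could go back to *k or *s; Kator g could go back to *k or *g — the one source consistent with every daughter is *k.
Position 5: Irminic has o, Kator has u. Kator preserves u here (none of its changes turn any other segment into u), so the proto-segment is *u.
This points to *sarbukes. Verify forward in each daughter:
Irminic: *sarbukes > sarbokes > sarboses  (by vowel merger, palatalisation)
Kator: *sarbukes > sarbuges > serbuges  (by intervocalic voicing, vowel merger)
Only *sarbukes yields all of Irminic sarboses, Kator serbuges.

*sarbukes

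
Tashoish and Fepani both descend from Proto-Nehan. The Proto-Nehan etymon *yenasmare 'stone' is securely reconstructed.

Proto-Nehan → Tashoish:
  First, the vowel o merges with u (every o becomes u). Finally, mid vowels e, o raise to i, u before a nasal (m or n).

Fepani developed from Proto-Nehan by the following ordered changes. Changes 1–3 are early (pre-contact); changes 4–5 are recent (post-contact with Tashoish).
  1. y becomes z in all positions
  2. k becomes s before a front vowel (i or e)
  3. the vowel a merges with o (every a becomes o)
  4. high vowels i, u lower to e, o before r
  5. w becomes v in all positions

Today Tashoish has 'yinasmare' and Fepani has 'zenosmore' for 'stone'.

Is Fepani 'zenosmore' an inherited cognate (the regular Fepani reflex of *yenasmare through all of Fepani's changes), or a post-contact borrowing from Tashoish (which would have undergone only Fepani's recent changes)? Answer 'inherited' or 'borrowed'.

If inherited, *yenasmare would pass through all of Fepani's changes:
Fepani: *yenasmare
  yenasmare → zenasmare   [unconditioned shift]
  zenasmare (rule 2 does not apply)
  zenasmare → zenosmore   [vowel merger]
  zenosmore (rule 4 does not apply)
  zenosmore (rule 5 does not apply)
  giving Fepani zenosmore.
If borrowed from Tashoish 'yinasmare' after the early changes, it would undergo only the recent ones:
  rule 4 (pre-rhotic lowering): no change (yinasmare)
  rule 5 (unconditioned shift): no change (yinasmare)
  ⇒ as a loan: yinasmare
Fepani 'zenosmore' matches the inherited outcome exactly, so it is an inherited cognate, not a loan.

inherited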